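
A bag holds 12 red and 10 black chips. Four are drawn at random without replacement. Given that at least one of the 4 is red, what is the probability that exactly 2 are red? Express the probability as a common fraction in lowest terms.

Work in counts. Selections with at least one red: C(22,4) − C(10,4) = 7315 − 210 = 7105.
Of those, selections where exactly 2 are red: C(12,2)·C(10,2) = 66·45 = 2970.
Conditional probability = 2970/7105 = 594/1421.

594/1421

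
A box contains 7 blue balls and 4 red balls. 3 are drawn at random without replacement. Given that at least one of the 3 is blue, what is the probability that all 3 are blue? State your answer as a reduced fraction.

Work in counts. Selections with at least one blue: C(11,3) − C(4,3) = 165 − 4 = 161.
Of those, selections where all 3 are blue: C(7,3) = 35.
Conditional probability = 35/161 = 5/23.

5/23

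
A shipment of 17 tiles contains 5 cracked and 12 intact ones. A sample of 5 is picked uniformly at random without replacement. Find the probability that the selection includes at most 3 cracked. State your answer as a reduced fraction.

There are C(17,5) = 6188 ways to choose the 5.
Count the complement (more than 3 cracked): C(5,4)·C(12,1) + C(5,5)·C(12,0) = 60 + 1 = 61.
Probability = 1 − 61/6188 = 6127/6188.

6127/6188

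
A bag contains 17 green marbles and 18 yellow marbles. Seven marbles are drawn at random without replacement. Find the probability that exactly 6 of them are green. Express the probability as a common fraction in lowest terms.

1638/49445

Total number of selections: C(35,7) = 6724520.
Selections with exactly 6 green: choose 6 of the 17 green and 1 of the 18 yellow, C(17,6)·C(18,1) = 12376·18 = 222768.
Probability = 222768/6724520 = 1638/49445.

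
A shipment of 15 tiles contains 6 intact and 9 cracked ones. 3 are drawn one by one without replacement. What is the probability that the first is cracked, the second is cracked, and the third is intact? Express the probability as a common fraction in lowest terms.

Multiply the conditional probabilities at each draw: 9/15 · 8/14 · 6/13 = 432/2730 = 72/455.

72/455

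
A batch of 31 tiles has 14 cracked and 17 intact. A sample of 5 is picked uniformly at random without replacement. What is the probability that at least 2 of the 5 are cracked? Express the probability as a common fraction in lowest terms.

18629/24273

There are C(31,5) = 169911 ways to choose the 5.
Favorable selections (at least 2 cracked): C(14,2)·C(17,3) + C(14,3)·C(17,2) + C(14,4)·C(17,1) + C(14,5)·C(17,0) = 61880 + 49504 + 17017 + 2002 = 130403.
Probability = 130403/169911 = 18629/24273.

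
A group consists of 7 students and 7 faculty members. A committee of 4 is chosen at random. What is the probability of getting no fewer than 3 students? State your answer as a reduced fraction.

40/143

There are C(14,4) = 1001 ways to choose the 4.
Favorable selections (no fewer than 3 students): C(7,3)·C(7,1) + C(7,4)·C(7,0) = 245 + 35 = 280.
Probability = 280/1001 = 40/143.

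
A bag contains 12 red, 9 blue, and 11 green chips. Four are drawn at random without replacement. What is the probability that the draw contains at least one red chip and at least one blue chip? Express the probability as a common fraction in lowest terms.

2259/3596

There are C(32,4) = 35960 possible draws.
By inclusion-exclusion on the complements, draws missing all red or all blue: C(20,4) + C(23,4) − C(11,4) = 4845 + 8855 − 330 = 13370.
So draws with at least one of each: 35960 − 13370 = 22590, probability 22590/35960 = 2259/3596.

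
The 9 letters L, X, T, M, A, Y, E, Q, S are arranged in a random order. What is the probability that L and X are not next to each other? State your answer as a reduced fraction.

There are 9! = 362880 arrangements.
Arrangements with L and X adjacent: 2·8! = 80640.
So not adjacent: 362880 − 80640 = 282240, probability 282240/362880 = 7/9.

7/9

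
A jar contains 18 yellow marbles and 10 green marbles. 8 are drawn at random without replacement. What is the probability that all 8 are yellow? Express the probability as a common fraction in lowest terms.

There are C(28,8) = 3108105 possible selections.
Selections with all yellow: C(18,8) = 43758.
Probability = 43758/3108105 = 34/2415.

34/2415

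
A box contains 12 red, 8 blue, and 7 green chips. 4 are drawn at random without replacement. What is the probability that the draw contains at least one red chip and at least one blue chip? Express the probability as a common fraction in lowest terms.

There are C(27,4) = 17550 possible draws.
By inclusion-exclusion on the complements, draws missing all red or all blue: C(15,4) + C(19,4) − C(7,4) = 1365 + 3876 − 35 = 5206.
So draws with at least one of each: 17550 − 5206 = 12344, probability 12344/17550 = 6172/8775.

6172/8775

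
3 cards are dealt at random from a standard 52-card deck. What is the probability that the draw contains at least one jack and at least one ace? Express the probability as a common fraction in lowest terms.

There are C(52,3) = 22100 possible draws.
By inclusion-exclusion on the complements, draws missing all jacks or all aces: C(48,3) + C(48,3) − C(44,3) = 17296 + 17296 − 13244 = 21348.
So draws with at least one of each: 22100 − 21348 = 752, probability 752/22100 = 188/5525.

188/5525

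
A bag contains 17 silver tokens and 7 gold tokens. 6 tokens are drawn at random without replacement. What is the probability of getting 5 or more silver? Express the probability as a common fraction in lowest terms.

There are C(24,6) = 134596 ways to choose the 6.
Favorable selections (5 or more silver): C(17,5)·C(7,1) + C(17,6)·C(7,0) = 43316 + 12376 = 55692.
Probability = 55692/134596 = 1989/4807.

1989/4807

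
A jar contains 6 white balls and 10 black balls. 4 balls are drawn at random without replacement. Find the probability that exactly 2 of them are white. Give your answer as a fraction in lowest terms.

There are C(16,4) = 1820 ways to choose 4 from 16.
Selections with exactly 2 white: choose 2 of the 6 white and 2 of the 10 black, C(6,2)·C(10,2) = 15·45 = 675.
Probability = 675/1820 = 135/364.

135/364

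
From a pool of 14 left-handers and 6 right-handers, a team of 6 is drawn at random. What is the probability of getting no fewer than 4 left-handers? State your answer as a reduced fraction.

Total selections: C(20,6) = 38760.
Favorable selections (no fewer than 4 left-handers): C(14,4)·C(6,2) + C(14,5)·C(6,1) + C(14,6)·C(6,0) = 15015 + 12012 + 3003 = 30030.
Probability = 30030/38760 = 1001/1292.

1001/1292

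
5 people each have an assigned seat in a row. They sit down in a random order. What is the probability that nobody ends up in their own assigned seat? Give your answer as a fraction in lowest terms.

There are 5! = 120 seatings.
By inclusion-exclusion, seatings with no fixed points: C(5,0)·5! − C(5,1)·4! + C(5,2)·3! − C(5,3)·2! + C(5,4)·1! − C(5,5)·0! = 44.
Probability = 44/120 = 11/30.

11/30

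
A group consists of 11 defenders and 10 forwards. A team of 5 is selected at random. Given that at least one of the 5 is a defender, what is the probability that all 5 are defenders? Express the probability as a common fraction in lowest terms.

Work in counts. Selections with at least one defender: C(21,5) − C(10,5) = 20349 − 252 = 20097.
Of those, selections where all 5 are defenders: C(11,5) = 462.
Conditional probability = 462/20097 = 2/87.

2/87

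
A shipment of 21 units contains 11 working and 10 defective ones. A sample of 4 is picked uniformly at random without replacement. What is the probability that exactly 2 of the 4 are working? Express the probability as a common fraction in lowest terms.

55/133

The sample space is all 4-subsets of the 21: C(21,4) = 5985.
Selections with exactly 2 working: choose 2 of the 11 working and 2 of the 10 defective, C(11,2)·C(10,2) = 55·45 = 2475.
Probability = 2475/5985 = 55/133.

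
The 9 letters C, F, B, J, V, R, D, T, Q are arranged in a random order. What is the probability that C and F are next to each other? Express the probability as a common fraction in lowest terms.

2/9

There are 9! = 362880 arrangements.
Treat C and F as a block: 8! arrangements of the blocks × 2 orders within the block = 2·40320 = 80640.
Probability = 80640/362880 = 2/9.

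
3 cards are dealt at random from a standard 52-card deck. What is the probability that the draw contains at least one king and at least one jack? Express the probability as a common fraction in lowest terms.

There are C(52,3) = 22100 possible draws.
By inclusion-exclusion on the complements, draws missing all kings or all jacks: C(48,3) + C(48,3) − C(44,3) = 17296 + 17296 − 13244 = 21348.
So draws with at least one of each: 22100 − 21348 = 752, probability 752/22100 = 188/5525.

188/5525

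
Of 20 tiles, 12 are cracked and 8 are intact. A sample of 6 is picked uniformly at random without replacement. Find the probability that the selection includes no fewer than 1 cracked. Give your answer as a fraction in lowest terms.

9683/9690

Total selections: C(20,6) = 38760.
The complement is all 6 are intact: C(8,6) = 28.
Probability = 1 − 28/38760 = 38732/38760 = 9683/9690.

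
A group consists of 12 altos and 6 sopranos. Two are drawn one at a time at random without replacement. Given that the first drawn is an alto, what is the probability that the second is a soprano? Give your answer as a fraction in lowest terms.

6/17

After removing one alto, 17 remain: 11 altos and 6 sopranos.
So the probability the next is a soprano is 6/17.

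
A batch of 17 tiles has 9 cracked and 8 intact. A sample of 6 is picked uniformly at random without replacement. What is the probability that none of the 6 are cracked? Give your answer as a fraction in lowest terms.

1/442

There are C(17,6) = 12376 possible selections.
Selections with no cracked (all intact): C(8,6) = 28.
Probability = 28/12376 = 1/442.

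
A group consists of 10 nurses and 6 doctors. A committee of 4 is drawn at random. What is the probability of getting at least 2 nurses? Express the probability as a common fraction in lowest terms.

321/364

There are C(16,4) = 1820 ways to choose the 4.
Favorable selections (at least 2 nurses): C(10,2)·C(6,2) + C(10,3)·C(6,1) + C(10,4)·C(6,0) = 675 + 720 + 210 = 1605.
Probability = 1605/1820 = 321/364.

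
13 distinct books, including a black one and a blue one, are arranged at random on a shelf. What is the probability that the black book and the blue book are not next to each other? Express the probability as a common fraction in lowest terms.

There are 13! = 6227020800 arrangements.
Arrangements with the black book and the blue book adjacent: 2·12! = 958003200.
So not adjacent: 6227020800 − 958003200 = 5269017600, probability 5269017600/6227020800 = 11/13.

11/13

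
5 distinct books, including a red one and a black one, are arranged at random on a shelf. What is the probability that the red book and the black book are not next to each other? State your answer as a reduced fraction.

There are 5! = 120 arrangements.
Arrangements with the red book and the black book adjacent: 2·4! = 48.
So not adjacent: 120 − 48 = 72, probability 72/120 = 3/5.

3/5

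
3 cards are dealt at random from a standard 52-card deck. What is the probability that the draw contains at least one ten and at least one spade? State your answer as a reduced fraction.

There are C(52,3) = 22100 possible draws.
By inclusion-exclusion on the complements, draws missing all tens or all spades: C(48,3) + C(39,3) − C(36,3) = 17296 + 9139 − 7140 = 19295.
So draws with at least one of each: 22100 − 19295 = 2805, probability 2805/22100 = 33/260.

33/260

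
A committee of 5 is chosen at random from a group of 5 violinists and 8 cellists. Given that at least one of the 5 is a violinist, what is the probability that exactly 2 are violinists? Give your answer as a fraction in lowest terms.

Work in counts. Selections with at least one violinist: C(13,5) − C(8,5) = 1287 − 56 = 1231.
Of those, selections where exactly 2 are violinists: C(5,2)·C(8,3) = 10·56 = 560.
Conditional probability = 560/1231.

560/1231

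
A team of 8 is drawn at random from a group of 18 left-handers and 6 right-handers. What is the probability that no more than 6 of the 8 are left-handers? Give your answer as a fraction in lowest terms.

3273/4807

There are C(24,8) = 735471 ways to choose the 8.
Count the complement (more than 6 left-handers): C(18,7)·C(6,1) + C(18,8)·C(6,0) = 190944 + 43758 = 234702.
Probability = 1 − 234702/735471 = 500769/735471 = 3273/4807.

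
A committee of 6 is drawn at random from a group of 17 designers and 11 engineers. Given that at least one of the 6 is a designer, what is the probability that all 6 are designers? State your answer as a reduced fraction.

Work in counts. Selections with at least one designer: C(28,6) − C(11,6) = 376740 − 462 = 376278.
Of those, selections where all 6 are designers: C(17,6) = 12376.
Conditional probability = 12376/376278 = 52/1581.

52/1581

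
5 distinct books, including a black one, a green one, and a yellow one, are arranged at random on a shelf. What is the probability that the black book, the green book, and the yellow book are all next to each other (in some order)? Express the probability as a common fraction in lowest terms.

There are 5! = 120 arrangements.
Treat the three as one block: 3! placements × 3! orders within the block = 6·6 = 36.
Probability = 36/120 = 3/10.

3/10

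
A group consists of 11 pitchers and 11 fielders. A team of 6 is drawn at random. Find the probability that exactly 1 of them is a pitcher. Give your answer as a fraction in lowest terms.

22/323

The sample space is all 6-subsets of the 22: C(22,6) = 74613.
Selections with exactly 1 pitcher: choose 1 of the 11 pitchers and 5 of the 11 fielders, C(11,1)·C(11,5) = 11·462 = 5082.
Probability = 5082/74613 = 22/323.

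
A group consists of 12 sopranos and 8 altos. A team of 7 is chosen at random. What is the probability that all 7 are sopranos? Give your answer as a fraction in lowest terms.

There are C(20,7) = 77520 possible selections.
Selections with all sopranos: C(12,7) = 792.
Probability = 792/77520 = 33/3230.

33/3230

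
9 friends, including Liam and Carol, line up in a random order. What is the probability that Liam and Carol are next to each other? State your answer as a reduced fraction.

2/9

There are 9! = 362880 arrangements.
Treat Liam and Carol as a block: 8! arrangements of the blocks × 2 orders within the block = 2·40320 = 80640.
Probability = 80640/362880 = 2/9.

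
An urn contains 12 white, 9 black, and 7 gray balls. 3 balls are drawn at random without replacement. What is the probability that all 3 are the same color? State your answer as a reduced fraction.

There are C(28,3) = 3276 ways to draw 3 balls.
All same color: C(12,3) + C(9,3) + C(7,3) = 220 + 84 + 35 = 339.
Probability = 339/3276 = 113/1092.

113/1092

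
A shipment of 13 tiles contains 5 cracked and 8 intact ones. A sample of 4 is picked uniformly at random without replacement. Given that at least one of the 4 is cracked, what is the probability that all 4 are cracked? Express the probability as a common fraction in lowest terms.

1/129

Work in counts. Selections with at least one cracked: C(13,4) − C(8,4) = 715 − 70 = 645.
Of those, selections where all 4 are cracked: C(5,4) = 5.
Conditional probability = 5/645 = 1/129.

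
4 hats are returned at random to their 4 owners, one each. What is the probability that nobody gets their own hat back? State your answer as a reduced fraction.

3/8

There are 4! = 24 assignments.
By inclusion-exclusion, assignments with no fixed points: C(4,0)·4! − C(4,1)·3! + C(4,2)·2! − C(4,3)·1! + C(4,4)·0! = 9.
Probability = 9/24 = 3/8.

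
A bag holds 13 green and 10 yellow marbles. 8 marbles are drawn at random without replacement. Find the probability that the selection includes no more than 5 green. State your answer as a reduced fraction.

There are C(23,8) = 490314 ways to choose the 8.
Count the complement (more than 5 green): C(13,6)·C(10,2) + C(13,7)·C(10,1) + C(13,8)·C(10,0) = 77220 + 17160 + 1287 = 95667.
Probability = 1 − 95667/490314 = 394647/490314 = 11959/14858.

11959/14858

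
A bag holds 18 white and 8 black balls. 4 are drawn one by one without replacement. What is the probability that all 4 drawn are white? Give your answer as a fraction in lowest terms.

Multiply the conditional probabilities at each draw: 18/26 · 17/25 · 16/24 · 15/23 = 73440/358800 = 306/1495.

306/1495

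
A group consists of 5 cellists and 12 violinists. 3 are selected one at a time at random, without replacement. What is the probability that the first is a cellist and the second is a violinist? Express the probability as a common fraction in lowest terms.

Multiply the conditional probabilities at each draw: 5/17 · 12/16 = 60/272 = 15/68.

15/68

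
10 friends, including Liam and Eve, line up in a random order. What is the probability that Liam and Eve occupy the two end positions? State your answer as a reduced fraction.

There are 10! = 3628800 arrangements.
Place Liam and Eve at the ends in 2 ways, arrange the remaining 8 in 8! = 40320 ways: 2·40320 = 80640.
Probability = 80640/3628800 = 1/45.

1/45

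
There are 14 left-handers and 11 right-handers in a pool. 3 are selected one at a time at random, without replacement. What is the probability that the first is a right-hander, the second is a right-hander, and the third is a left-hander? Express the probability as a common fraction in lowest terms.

77/690

Multiply the conditional probabilities at each draw: 11/25 · 10/24 · 14/23 = 1540/13800 = 77/690.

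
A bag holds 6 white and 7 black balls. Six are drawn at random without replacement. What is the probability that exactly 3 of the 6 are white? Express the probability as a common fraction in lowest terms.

Total number of selections: C(13,6) = 1716.
Selections with exactly 3 white: choose 3 of the 6 white and 3 of the 7 black, C(6,3)·C(7,3) = 20·35 = 700.
Probability = 700/1716 = 175/429.

175/429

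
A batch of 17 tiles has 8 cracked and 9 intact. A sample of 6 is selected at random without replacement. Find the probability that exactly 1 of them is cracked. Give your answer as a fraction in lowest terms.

The sample space is all 6-subsets of the 17: C(17,6) = 12376.
Selections with exactly 1 cracked: choose 1 of the 8 cracked and 5 of the 9 intact, C(8,1)·C(9,5) = 8·126 = 1008.
Probability = 1008/12376 = 18/221.

18/221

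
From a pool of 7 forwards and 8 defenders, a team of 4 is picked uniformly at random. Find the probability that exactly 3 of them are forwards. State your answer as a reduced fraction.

Total number of selections: C(15,4) = 1365.
Selections with exactly 3 forwards: choose 3 of the 7 forwards and 1 of the 8 defenders, C(7,3)·C(8,1) = 35·8 = 280.
Probability = 280/1365 = 8/39.

8/39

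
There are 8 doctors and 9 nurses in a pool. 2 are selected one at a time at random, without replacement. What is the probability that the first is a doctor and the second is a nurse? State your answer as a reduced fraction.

Multiply the conditional probabilities at each draw: 8/17 · 9/16 = 72/272 = 9/34.

9/34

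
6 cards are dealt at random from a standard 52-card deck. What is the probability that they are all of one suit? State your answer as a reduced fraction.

There are C(52,6) = 20358520 possible 6-card hands.
Hands of one suit: 4 suits × C(13,6) = 4·1716 = 6864.
Probability = 6864/20358520 = 66/195755.

66/195755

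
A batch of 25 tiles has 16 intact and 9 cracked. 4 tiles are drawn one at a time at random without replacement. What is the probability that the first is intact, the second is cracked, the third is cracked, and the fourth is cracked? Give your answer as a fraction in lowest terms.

168/6325

Multiply the conditional probabilities at each draw: 16/25 · 9/24 · 8/23 · 7/22 = 8064/303600 = 168/6325.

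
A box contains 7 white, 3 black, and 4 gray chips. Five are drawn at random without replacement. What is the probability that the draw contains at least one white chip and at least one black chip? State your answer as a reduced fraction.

There are C(14,5) = 2002 possible draws.
By inclusion-exclusion on the complements, draws missing all white or all black: C(7,5) + C(11,5) − C(4,5) = 21 + 462 − 0 = 483.
So draws with at least one of each: 2002 − 483 = 1519, probability 1519/2002 = 217/286.

217/286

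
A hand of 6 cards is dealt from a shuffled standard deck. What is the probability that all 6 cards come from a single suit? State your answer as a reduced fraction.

66/195755

There are C(52,6) = 20358520 possible 6-card hands.
Hands of one suit: 4 suits × C(13,6) = 4·1716 = 6864.
Probability = 6864/20358520 = 66/195755.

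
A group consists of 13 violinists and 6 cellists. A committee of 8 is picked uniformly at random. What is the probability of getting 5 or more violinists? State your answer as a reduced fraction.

539/646

Total selections: C(19,8) = 75582.
Count the complement (fewer than 5 violinists): C(13,2)·C(6,6) + C(13,3)·C(6,5) + C(13,4)·C(6,4) = 78 + 1716 + 10725 = 12519.
Probability = 1 − 12519/75582 = 63063/75582 = 539/646.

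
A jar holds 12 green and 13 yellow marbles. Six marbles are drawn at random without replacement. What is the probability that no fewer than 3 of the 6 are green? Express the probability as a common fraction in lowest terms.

Total selections: C(25,6) = 177100.
Count the complement (fewer than 3 green): C(12,0)·C(13,6) + C(12,1)·C(13,5) + C(12,2)·C(13,4) = 1716 + 15444 + 47190 = 64350.
Probability = 1 − 64350/177100 = 112750/177100 = 205/322.

205/322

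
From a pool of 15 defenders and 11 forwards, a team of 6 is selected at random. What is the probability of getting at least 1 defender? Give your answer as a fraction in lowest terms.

There are C(26,6) = 230230 ways to choose the 6.
The complement is all 6 are forwards: C(11,6) = 462.
Probability = 1 − 462/230230 = 229768/230230 = 1492/1495.

1492/1495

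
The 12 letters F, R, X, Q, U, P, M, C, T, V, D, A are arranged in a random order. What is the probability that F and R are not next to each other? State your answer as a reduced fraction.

There are 12! = 479001600 arrangements.
Arrangements with F and R adjacent: 2·11! = 79833600.
So not adjacent: 479001600 − 79833600 = 399168000, probability 399168000/479001600 = 5/6.

5/6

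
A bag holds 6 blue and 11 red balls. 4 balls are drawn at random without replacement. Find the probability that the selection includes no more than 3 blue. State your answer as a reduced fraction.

Total selections: C(17,4) = 2380.
The complement is exactly 4 blue: C(6,4)·C(11,0) = 15.
Probability = 1 − 15/2380 = 2365/2380 = 473/476.

473/476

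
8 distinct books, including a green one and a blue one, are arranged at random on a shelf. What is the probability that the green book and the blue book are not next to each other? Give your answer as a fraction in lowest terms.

3/4

There are 8! = 40320 arrangements.
Arrangements with the green book and the blue book adjacent: 2·7! = 10080.
So not adjacent: 40320 − 10080 = 30240, probability 30240/40320 = 3/4.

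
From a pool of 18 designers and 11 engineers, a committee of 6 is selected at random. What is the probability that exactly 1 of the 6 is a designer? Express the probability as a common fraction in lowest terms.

There are C(29,6) = 475020 ways to choose 6 from 29.
Selections with exactly 1 designer: choose 1 of the 18 designers and 5 of the 11 engineers, C(18,1)·C(11,5) = 18·462 = 8316.
Probability = 8316/475020 = 33/1885.

33/1885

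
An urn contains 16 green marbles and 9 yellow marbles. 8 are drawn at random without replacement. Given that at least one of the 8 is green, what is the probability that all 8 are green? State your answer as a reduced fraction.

715/60087

Work in counts. Selections with at least one green: C(25,8) − C(9,8) = 1081575 − 9 = 1081566.
Of those, selections where all 8 are green: C(16,8) = 12870.
Conditional probability = 12870/1081566 = 715/60087.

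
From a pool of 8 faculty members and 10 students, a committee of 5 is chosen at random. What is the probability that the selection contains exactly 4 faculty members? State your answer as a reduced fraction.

The sample space is all 5-subsets of the 18: C(18,5) = 8568.
Selections with exactly 4 faculty members: choose 4 of the 8 faculty members and 1 of the 10 students, C(8,4)·C(10,1) = 70·10 = 700.
Probability = 700/8568 = 25/306.

25/306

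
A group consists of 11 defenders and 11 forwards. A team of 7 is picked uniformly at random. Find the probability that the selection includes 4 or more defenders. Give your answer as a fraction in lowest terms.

1/2

Total selections: C(22,7) = 170544.
Favorable selections (4 or more defenders): C(11,4)·C(11,3) + C(11,5)·C(11,2) + C(11,6)·C(11,1) + C(11,7)·C(11,0) = 54450 + 25410 + 5082 + 330 = 85272.
Probability = 85272/170544 = 1/2.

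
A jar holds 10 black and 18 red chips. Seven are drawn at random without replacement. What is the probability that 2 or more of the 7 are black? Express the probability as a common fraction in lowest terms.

3098/3795

Total selections: C(28,7) = 1184040.
Count the complement (fewer than 2 black): C(10,0)·C(18,7) + C(10,1)·C(18,6) = 31824 + 185640 = 217464.
Probability = 1 − 217464/1184040 = 966576/1184040 = 3098/3795.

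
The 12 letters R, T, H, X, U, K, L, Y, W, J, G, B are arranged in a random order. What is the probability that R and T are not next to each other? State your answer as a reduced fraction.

There are 12! = 479001600 arrangements.
Arrangements with R and T adjacent: 2·11! = 79833600.
So not adjacent: 479001600 − 79833600 = 399168000, probability 399168000/479001600 = 5/6.

5/6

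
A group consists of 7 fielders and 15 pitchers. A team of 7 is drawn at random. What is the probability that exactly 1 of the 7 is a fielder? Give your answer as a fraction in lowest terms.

3185/15504

The sample space is all 7-subsets of the 22: C(22,7) = 170544.
Selections with exactly 1 fielder: choose 1 of the 7 fielders and 6 of the 15 pitchers, C(7,1)·C(15,6) = 7·5005 = 35035.
Probability = 35035/170544 = 3185/15504.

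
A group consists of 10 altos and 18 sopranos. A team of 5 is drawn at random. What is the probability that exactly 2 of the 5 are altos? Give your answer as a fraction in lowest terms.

34/91

Total number of selections: C(28,5) = 98280.
Selections with exactly 2 altos: choose 2 of the 10 altos and 3 of the 18 sopranos, C(10,2)·C(18,3) = 45·816 = 36720.
Probability = 36720/98280 = 34/91.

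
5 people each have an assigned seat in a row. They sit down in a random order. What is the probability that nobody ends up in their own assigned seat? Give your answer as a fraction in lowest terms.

There are 5! = 120 seatings.
By inclusion-exclusion, seatings with no fixed points: C(5,0)·5! − C(5,1)·4! + C(5,2)·3! − C(5,3)·2! + C(5,4)·1! − C(5,5)·0! = 44.
Probability = 44/120 = 11/30.

11/30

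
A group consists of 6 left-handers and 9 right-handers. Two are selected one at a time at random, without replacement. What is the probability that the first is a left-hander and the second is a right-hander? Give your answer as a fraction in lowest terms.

Multiply the conditional probabilities at each draw: 6/15 · 9/14 = 54/210 = 9/35.

9/35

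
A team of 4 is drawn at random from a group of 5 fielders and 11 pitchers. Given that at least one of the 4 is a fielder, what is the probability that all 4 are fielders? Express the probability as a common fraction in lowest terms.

Work in counts. Selections with at least one fielder: C(16,4) − C(11,4) = 1820 − 330 = 1490.
Of those, selections where all 4 are fielders: C(5,4) = 5.
Conditional probability = 5/1490 = 1/298.

1/298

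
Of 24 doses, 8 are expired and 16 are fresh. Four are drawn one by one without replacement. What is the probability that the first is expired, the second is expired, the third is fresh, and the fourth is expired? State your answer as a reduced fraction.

16/759

Multiply the conditional probabilities at each draw: 8/24 · 7/23 · 16/22 · 6/21 = 5376/255024 = 16/759.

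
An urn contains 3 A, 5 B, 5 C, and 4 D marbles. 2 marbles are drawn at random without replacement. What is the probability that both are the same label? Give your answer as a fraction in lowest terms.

29/136

There are C(17,2) = 136 ways to draw 2 marbles.
All same label: C(3,2) + C(5,2) + C(5,2) + C(4,2) = 3 + 10 + 10 + 6 = 29.
Probability = 29/136.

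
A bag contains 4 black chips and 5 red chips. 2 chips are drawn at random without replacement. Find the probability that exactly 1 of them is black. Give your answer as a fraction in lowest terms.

The sample space is all 2-subsets of the 9: C(9,2) = 36.
Selections with exactly 1 black: choose 1 of the 4 black and 1 of the 5 red, C(4,1)·C(5,1) = 4·5 = 20.
Probability = 20/36 = 5/9.

5/9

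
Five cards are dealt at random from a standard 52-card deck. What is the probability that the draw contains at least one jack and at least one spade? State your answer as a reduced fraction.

229297/866320

There are C(52,5) = 2598960 possible draws.
By inclusion-exclusion on the complements, draws missing all jacks or all spades: C(48,5) + C(39,5) − C(36,5) = 1712304 + 575757 − 376992 = 1911069.
So draws with at least one of each: 2598960 − 1911069 = 687891, probability 687891/2598960 = 229297/866320.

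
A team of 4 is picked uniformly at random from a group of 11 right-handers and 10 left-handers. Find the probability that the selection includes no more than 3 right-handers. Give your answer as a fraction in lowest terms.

377/399

There are C(21,4) = 5985 ways to choose the 4.
The complement is exactly 4 right-handers: C(11,4)·C(10,0) = 330.
Probability = 1 − 330/5985 = 5655/5985 = 377/399.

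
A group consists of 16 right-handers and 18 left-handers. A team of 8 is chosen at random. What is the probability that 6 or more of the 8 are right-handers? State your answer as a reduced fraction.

There are C(34,8) = 18156204 ways to choose the 8.
Favorable selections (6 or more right-handers): C(16,6)·C(18,2) + C(16,7)·C(18,1) + C(16,8)·C(18,0) = 1225224 + 205920 + 12870 = 1444014.
Probability = 1444014/18156204 = 143/1798.

143/1798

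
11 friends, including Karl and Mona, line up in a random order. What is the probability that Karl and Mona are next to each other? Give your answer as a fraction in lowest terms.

There are 11! = 39916800 arrangements.
Treat Karl and Mona as a block: 10! arrangements of the blocks × 2 orders within the block = 2·3628800 = 7257600.
Probability = 7257600/39916800 = 2/11.

2/11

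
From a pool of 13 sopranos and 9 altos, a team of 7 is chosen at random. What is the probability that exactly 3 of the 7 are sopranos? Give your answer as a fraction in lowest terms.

The sample space is all 7-subsets of the 22: C(22,7) = 170544.
Selections with exactly 3 sopranos: choose 3 of the 13 sopranos and 4 of the 9 altos, C(13,3)·C(9,4) = 286·126 = 36036.
Probability = 36036/170544 = 273/1292.

273/1292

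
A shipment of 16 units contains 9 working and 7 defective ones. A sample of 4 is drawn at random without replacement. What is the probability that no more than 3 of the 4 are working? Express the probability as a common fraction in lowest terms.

Total selections: C(16,4) = 1820.
The complement is exactly 4 working: C(9,4)·C(7,0) = 126.
Probability = 1 − 126/1820 = 1694/1820 = 121/130.

121/130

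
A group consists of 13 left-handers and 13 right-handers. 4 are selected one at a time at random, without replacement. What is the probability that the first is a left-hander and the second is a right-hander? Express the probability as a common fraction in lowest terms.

Multiply the conditional probabilities at each draw: 13/26 · 13/25 = 169/650 = 13/50.

13/50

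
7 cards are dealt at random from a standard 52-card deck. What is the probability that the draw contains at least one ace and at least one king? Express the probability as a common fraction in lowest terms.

There are C(52,7) = 133784560 possible draws.
By inclusion-exclusion on the complements, draws missing all aces or all kings: C(48,7) + C(48,7) − C(44,7) = 73629072 + 73629072 − 38320568 = 108937576.
So draws with at least one of each: 133784560 − 108937576 = 24846984, probability 24846984/133784560 = 3105873/16723070.

3105873/16723070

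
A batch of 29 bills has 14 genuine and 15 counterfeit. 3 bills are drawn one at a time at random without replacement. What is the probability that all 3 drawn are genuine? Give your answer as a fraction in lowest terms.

Multiply the conditional probabilities at each draw: 14/29 · 13/28 · 12/27 = 2184/21924 = 26/261.

26/261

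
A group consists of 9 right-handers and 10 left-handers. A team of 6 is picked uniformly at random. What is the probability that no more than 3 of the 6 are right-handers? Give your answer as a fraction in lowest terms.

479/646

There are C(19,6) = 27132 ways to choose the 6.
Favorable selections (no more than 3 right-handers): C(9,0)·C(10,6) + C(9,1)·C(10,5) + C(9,2)·C(10,4) + C(9,3)·C(10,3) = 210 + 2268 + 7560 + 10080 = 20118.
Probability = 20118/27132 = 479/646.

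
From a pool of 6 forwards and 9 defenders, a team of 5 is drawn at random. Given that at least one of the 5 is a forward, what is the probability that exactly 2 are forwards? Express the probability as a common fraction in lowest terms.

60/137

Work in counts. Selections with at least one forward: C(15,5) − C(9,5) = 3003 − 126 = 2877.
Of those, selections where exactly 2 are forwards: C(6,2)·C(9,3) = 15·84 = 1260.
Conditional probability = 1260/2877 = 60/137.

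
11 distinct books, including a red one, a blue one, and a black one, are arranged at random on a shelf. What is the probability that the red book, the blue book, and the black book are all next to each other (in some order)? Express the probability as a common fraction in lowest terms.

3/55

There are 11! = 39916800 arrangements.
Treat the three as one block: 9! placements × 3! orders within the block = 362880·6 = 2177280.
Probability = 2177280/39916800 = 3/55.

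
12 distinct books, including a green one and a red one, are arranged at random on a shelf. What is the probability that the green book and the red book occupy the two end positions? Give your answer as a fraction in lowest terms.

There are 12! = 479001600 arrangements.
Place the green book and the red book at the ends in 2 ways, arrange the remaining 10 in 10! = 3628800 ways: 2·3628800 = 7257600.
Probability = 7257600/479001600 = 1/66.

1/66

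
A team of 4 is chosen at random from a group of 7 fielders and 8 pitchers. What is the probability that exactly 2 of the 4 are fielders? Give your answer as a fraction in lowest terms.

28/65

There are C(15,4) = 1365 ways to choose 4 from 15.
Selections with exactly 2 fielders: choose 2 of the 7 fielders and 2 of the 8 pitchers, C(7,2)·C(8,2) = 21·28 = 588.
Probability = 588/1365 = 28/65.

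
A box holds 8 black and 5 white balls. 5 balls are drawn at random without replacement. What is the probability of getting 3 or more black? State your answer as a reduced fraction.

Total selections: C(13,5) = 1287.
Favorable selections (3 or more black): C(8,3)·C(5,2) + C(8,4)·C(5,1) + C(8,5)·C(5,0) = 560 + 350 + 56 = 966.
Probability = 966/1287 = 322/429.

322/429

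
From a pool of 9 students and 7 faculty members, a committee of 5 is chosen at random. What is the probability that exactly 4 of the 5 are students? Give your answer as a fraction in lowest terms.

21/104

The sample space is all 5-subsets of the 16: C(16,5) = 4368.
Selections with exactly 4 students: choose 4 of the 9 students and 1 of the 7 faculty members, C(9,4)·C(7,1) = 126·7 = 882.
Probability = 882/4368 = 21/104.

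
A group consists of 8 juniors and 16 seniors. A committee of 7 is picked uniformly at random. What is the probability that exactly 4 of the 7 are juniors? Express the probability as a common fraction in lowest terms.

There are C(24,7) = 346104 ways to choose 7 from 24.
Selections with exactly 4 juniors: choose 4 of the 8 juniors and 3 of the 16 seniors, C(8,4)·C(16,3) = 70·560 = 39200.
Probability = 39200/346104 = 4900/43263.

4900/43263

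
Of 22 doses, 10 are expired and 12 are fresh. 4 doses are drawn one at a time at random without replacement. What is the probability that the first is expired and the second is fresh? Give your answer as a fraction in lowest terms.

20/77

Multiply the conditional probabilities at each draw: 10/22 · 12/21 = 120/462 = 20/77.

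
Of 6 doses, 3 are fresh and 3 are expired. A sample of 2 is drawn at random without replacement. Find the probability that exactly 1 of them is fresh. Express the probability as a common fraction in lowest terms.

3/5

Total number of selections: C(6,2) = 15.
Selections with exactly 1 fresh: choose 1 of the 3 fresh and 1 of the 3 expired, C(3,1)·C(3,1) = 3·3 = 9.
Probability = 9/15 = 3/5.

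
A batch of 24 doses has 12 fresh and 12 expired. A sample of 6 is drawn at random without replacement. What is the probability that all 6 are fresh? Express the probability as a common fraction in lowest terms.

There are C(24,6) = 134596 possible selections.
Selections with all fresh: C(12,6) = 924.
Probability = 924/134596 = 3/437.

3/437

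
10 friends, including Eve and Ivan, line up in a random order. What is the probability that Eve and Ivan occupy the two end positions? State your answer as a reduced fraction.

There are 10! = 3628800 arrangements.
Place Eve and Ivan at the ends in 2 ways, arrange the remaining 8 in 8! = 40320 ways: 2·40320 = 80640.
Probability = 80640/3628800 = 1/45.

1/45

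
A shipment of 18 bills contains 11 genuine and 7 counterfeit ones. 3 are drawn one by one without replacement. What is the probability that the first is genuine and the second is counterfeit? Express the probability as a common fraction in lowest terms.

Multiply the conditional probabilities at each draw: 11/18 · 7/17 = 77/306.

77/306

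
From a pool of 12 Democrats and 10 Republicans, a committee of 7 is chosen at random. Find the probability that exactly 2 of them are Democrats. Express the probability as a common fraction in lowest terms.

Total number of selections: C(22,7) = 170544.
Selections with exactly 2 Democrats: choose 2 of the 12 Democrats and 5 of the 10 Republicans, C(12,2)·C(10,5) = 66·252 = 16632.
Probability = 16632/170544 = 63/646.

63/646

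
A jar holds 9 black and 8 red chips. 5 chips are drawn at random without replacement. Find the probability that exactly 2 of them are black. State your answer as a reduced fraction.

72/221

There are C(17,5) = 6188 ways to choose 5 from 17.
Selections with exactly 2 black: choose 2 of the 9 black and 3 of the 8 red, C(9,2)·C(8,3) = 36·56 = 2016.
Probability = 2016/6188 = 72/221.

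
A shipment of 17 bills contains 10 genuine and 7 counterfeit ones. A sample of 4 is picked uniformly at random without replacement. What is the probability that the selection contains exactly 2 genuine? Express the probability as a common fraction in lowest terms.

There are C(17,4) = 2380 ways to choose 4 from 17.
Selections with exactly 2 genuine: choose 2 of the 10 genuine and 2 of the 7 counterfeit, C(10,2)·C(7,2) = 45·21 = 945.
Probability = 945/2380 = 27/68.

27/68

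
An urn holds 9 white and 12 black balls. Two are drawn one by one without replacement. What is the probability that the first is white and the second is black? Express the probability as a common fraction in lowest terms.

9/35

Multiply the conditional probabilities at each draw: 9/21 · 12/20 = 108/420 = 9/35.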